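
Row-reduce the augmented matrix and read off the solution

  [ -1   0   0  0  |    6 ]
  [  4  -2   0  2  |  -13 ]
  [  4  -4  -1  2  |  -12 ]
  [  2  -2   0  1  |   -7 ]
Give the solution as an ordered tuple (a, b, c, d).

Multiply R1 by -1.
  [ 1   0   0  0  |   -6 ]
  [ 4  -2   0  2  |  -13 ]
  [ 4  -4  -1  2  |  -12 ]
  [ 2  -2   0  1  |   -7 ]
Subtract 4 times R1 from R2.
  [ 1   0   0  0  |   -6 ]
  [ 0  -2   0  2  |   11 ]
  [ 4  -4  -1  2  |  -12 ]
  [ 2  -2   0  1  |   -7 ]
Subtract 4 times R1 from R3.
  [ 1   0   0  0  |  -6 ]
  [ 0  -2   0  2  |  11 ]
  [ 0  -4  -1  2  |  12 ]
  [ 2  -2   0  1  |  -7 ]
Subtract 2 times R1 from R4.
  [ 1   0   0  0  |  -6 ]
  [ 0  -2   0  2  |  11 ]
  [ 0  -4  -1  2  |  12 ]
  [ 0  -2   0  1  |   5 ]
Multiply R2 by -1/2.
  [ 1   0   0   0  |     -6 ]
  [ 0   1   0  -1  |  -11/2 ]
  [ 0  -4  -1   2  |     12 ]
  [ 0  -2   0   1  |      5 ]
Add 4 times R2 to R3.
  [ 1   0   0   0  |     -6 ]
  [ 0   1   0  -1  |  -11/2 ]
  [ 0   0  -1  -2  |    -10 ]
  [ 0  -2   0   1  |      5 ]
Add 2 times R2 to R4.
  [ 1  0   0   0  |     -6 ]
  [ 0  1   0  -1  |  -11/2 ]
  [ 0  0  -1  -2  |    -10 ]
  [ 0  0   0  -1  |     -6 ]
Multiply R3 by -1.
  [ 1  0  0   0  |     -6 ]
  [ 0  1  0  -1  |  -11/2 ]
  [ 0  0  1   2  |     10 ]
  [ 0  0  0  -1  |     -6 ]
Multiply R4 by -1.
  [ 1  0  0   0  |     -6 ]
  [ 0  1  0  -1  |  -11/2 ]
  [ 0  0  1   2  |     10 ]
  [ 0  0  0   1  |      6 ]
Subtract 2 times R4 from R3.
  [ 1  0  0   0  |     -6 ]
  [ 0  1  0  -1  |  -11/2 ]
  [ 0  0  1   0  |     -2 ]
  [ 0  0  0   1  |      6 ]
Add R4 to R2.
  [ 1  0  0  0  |   -6 ]
  [ 0  1  0  0  |  1/2 ]
  [ 0  0  1  0  |   -2 ]
  [ 0  0  0  1  |    6 ]
Reading off the last column: a = -6, b = 1/2, c = -2, d = 6.

(-6, 1/2, -2, 6)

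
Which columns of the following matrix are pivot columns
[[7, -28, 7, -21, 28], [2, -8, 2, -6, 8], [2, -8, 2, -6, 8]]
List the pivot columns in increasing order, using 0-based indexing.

0

ρ1 -> 1/7·ρ1
  [ 1  -4  1  -3  4 ]
  [ 2  -8  2  -6  8 ]
  [ 2  -8  2  -6  8 ]
ρ2 -> ρ2 − 2·ρ1
  [ 1  -4  1  -3  4 ]
  [ 0   0  0   0  0 ]
  [ 2  -8  2  -6  8 ]
ρ3 -> ρ3 − 2·ρ1
  [ 1  -4  1  -3  4 ]
  [ 0   0  0   0  0 ]
  [ 0   0  0   0  0 ]
Pivot columns are the columns containing a leading 1.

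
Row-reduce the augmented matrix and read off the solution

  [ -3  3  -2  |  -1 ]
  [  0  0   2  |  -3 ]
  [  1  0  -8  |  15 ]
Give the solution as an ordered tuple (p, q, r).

Multiply ρ1 by -1/3.
  [ 1  -1  2/3  |  1/3 ]
  [ 0   0    2  |   -3 ]
  [ 1   0   -8  |   15 ]
Subtract ρ1 from ρ3.
  [ 1  -1    2/3  |   1/3 ]
  [ 0   0      2  |    -3 ]
  [ 0   1  -26/3  |  44/3 ]
Swap ρ2 and ρ3.
  [ 1  -1    2/3  |   1/3 ]
  [ 0   1  -26/3  |  44/3 ]
  [ 0   0      2  |    -3 ]
Multiply ρ3 by 1/2.
  [ 1  -1    2/3  |   1/3 ]
  [ 0   1  -26/3  |  44/3 ]
  [ 0   0      1  |  -3/2 ]
Add 26/3 times ρ3 to ρ2.
  [ 1  -1  2/3  |   1/3 ]
  [ 0   1    0  |   5/3 ]
  [ 0   0    1  |  -3/2 ]
Subtract 2/3 times ρ3 from ρ1.
  [ 1  -1  0  |   4/3 ]
  [ 0   1  0  |   5/3 ]
  [ 0   0  1  |  -3/2 ]
Add ρ2 to ρ1.
  [ 1  0  0  |     3 ]
  [ 0  1  0  |   5/3 ]
  [ 0  0  1  |  -3/2 ]
Reading off the last column: p = 3, q = 5/3, r = -3/2.

(3, 5/3, -3/2)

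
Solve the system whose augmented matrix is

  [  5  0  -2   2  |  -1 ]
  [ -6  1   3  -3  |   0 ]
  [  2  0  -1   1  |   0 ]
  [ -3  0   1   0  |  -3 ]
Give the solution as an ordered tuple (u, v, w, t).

ρ1 ← 1/5·ρ1
  [  1  0  -2/5  2/5  |  -1/5 ]
  [ -6  1     3   -3  |     0 ]
  [  2  0    -1    1  |     0 ]
  [ -3  0     1    0  |    -3 ]
ρ2 ← ρ2 + 6·ρ1
  [  1  0  -2/5   2/5  |  -1/5 ]
  [  0  1   3/5  -3/5  |  -6/5 ]
  [  2  0    -1     1  |     0 ]
  [ -3  0     1     0  |    -3 ]
ρ3 ← ρ3 − 2·ρ1
  [  1  0  -2/5   2/5  |  -1/5 ]
  [  0  1   3/5  -3/5  |  -6/5 ]
  [  0  0  -1/5   1/5  |   2/5 ]
  [ -3  0     1     0  |    -3 ]
ρ4 ← ρ4 + 3·ρ1
  [ 1  0  -2/5   2/5  |   -1/5 ]
  [ 0  1   3/5  -3/5  |   -6/5 ]
  [ 0  0  -1/5   1/5  |    2/5 ]
  [ 0  0  -1/5   6/5  |  -18/5 ]
ρ3 ← -5·ρ3
  [ 1  0  -2/5   2/5  |   -1/5 ]
  [ 0  1   3/5  -3/5  |   -6/5 ]
  [ 0  0     1    -1  |     -2 ]
  [ 0  0  -1/5   6/5  |  -18/5 ]
ρ4 ← ρ4 + 1/5·ρ3
  [ 1  0  -2/5   2/5  |  -1/5 ]
  [ 0  1   3/5  -3/5  |  -6/5 ]
  [ 0  0     1    -1  |    -2 ]
  [ 0  0     0     1  |    -4 ]
ρ3 ← ρ3 + ρ4
  [ 1  0  -2/5   2/5  |  -1/5 ]
  [ 0  1   3/5  -3/5  |  -6/5 ]
  [ 0  0     1     0  |    -6 ]
  [ 0  0     0     1  |    -4 ]
ρ2 ← ρ2 + 3/5·ρ4
  [ 1  0  -2/5  2/5  |   -1/5 ]
  [ 0  1   3/5    0  |  -18/5 ]
  [ 0  0     1    0  |     -6 ]
  [ 0  0     0    1  |     -4 ]
ρ1 ← ρ1 − 2/5·ρ4
  [ 1  0  -2/5  0  |    7/5 ]
  [ 0  1   3/5  0  |  -18/5 ]
  [ 0  0     1  0  |     -6 ]
  [ 0  0     0  1  |     -4 ]
ρ2 ← ρ2 − 3/5·ρ3
  [ 1  0  -2/5  0  |  7/5 ]
  [ 0  1     0  0  |    0 ]
  [ 0  0     1  0  |   -6 ]
  [ 0  0     0  1  |   -4 ]
ρ1 ← ρ1 + 2/5·ρ3
  [ 1  0  0  0  |  -1 ]
  [ 0  1  0  0  |   0 ]
  [ 0  0  1  0  |  -6 ]
  [ 0  0  0  1  |  -4 ]
Reading off the last column: u = -1, v = 0, w = -6, t = -4.

(-1, 0, -6, -4)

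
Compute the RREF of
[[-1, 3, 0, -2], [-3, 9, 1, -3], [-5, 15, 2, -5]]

[[1, -3, 0, 0], [0, 0, 1, 0], [0, 0, 0, 1]]

R1 -> -1·R1
R2 -> R2 + 3·R1
R3 -> R3 + 5·R1
R3 -> R3 − 2·R2
R3 -> -1·R3
R2 -> R2 − 3·R3
R1 -> R1 − 2·R3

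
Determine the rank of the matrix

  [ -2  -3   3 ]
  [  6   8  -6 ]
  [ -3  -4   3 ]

r1 ← -1/2·r1
  [  1  3/2  -3/2 ]
  [  6    8    -6 ]
  [ -3   -4     3 ]
r2 ← r2 − 6·r1
  [  1  3/2  -3/2 ]
  [  0   -1     3 ]
  [ -3   -4     3 ]
r3 ← r3 + 3·r1
  [ 1  3/2  -3/2 ]
  [ 0   -1     3 ]
  [ 0  1/2  -3/2 ]
r2 ← -1·r2
  [ 1  3/2  -3/2 ]
  [ 0    1    -3 ]
  [ 0  1/2  -3/2 ]
r3 ← r3 − 1/2·r2
  [ 1  3/2  -3/2 ]
  [ 0    1    -3 ]
  [ 0    0     0 ]
r1 ← r1 − 3/2·r2
  [ 1  0   3 ]
  [ 0  1  -3 ]
  [ 0  0   0 ]
The reduced form has 2 nonzero rows.

rank = 2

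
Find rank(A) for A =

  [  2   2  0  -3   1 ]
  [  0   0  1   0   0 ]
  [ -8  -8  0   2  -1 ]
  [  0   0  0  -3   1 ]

R1 ← 1/2·R1
R3 ← R3 + 8·R1
R3 ← -1/10·R3
R4 ← R4 + 3·R3
R4 ← 10·R4
R3 ← R3 + 3/10·R4
R1 ← R1 − 1/2·R4
R1 ← R1 + 3/2·R3
The reduced form has 4 nonzero rows.

rank = 4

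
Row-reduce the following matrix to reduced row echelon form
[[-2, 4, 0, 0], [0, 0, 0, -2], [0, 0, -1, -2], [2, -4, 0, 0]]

[[1, -2, 0, 0], [0, 0, 1, 0], [0, 0, 0, 1], [0, 0, 0, 0]]

ρ1 ← -1/2·ρ1
  [ 1  -2   0   0 ]
  [ 0   0   0  -2 ]
  [ 0   0  -1  -2 ]
  [ 2  -4   0   0 ]
ρ4 ← ρ4 − 2·ρ1
  [ 1  -2   0   0 ]
  [ 0   0   0  -2 ]
  [ 0   0  -1  -2 ]
  [ 0   0   0   0 ]
ρ2 <-> ρ3
  [ 1  -2   0   0 ]
  [ 0   0  -1  -2 ]
  [ 0   0   0  -2 ]
  [ 0   0   0   0 ]
ρ2 ← -1·ρ2
  [ 1  -2  0   0 ]
  [ 0   0  1   2 ]
  [ 0   0  0  -2 ]
  [ 0   0  0   0 ]
ρ3 ← -1/2·ρ3
  [ 1  -2  0  0 ]
  [ 0   0  1  2 ]
  [ 0   0  0  1 ]
  [ 0   0  0  0 ]
ρ2 ← ρ2 − 2·ρ3
  [ 1  -2  0  0 ]
  [ 0   0  1  0 ]
  [ 0   0  0  1 ]
  [ 0   0  0  0 ]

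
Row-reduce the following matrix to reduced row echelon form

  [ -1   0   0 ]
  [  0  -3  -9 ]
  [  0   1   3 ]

[[1, 0, 0], [0, 1, 3], [0, 0, 0]]

r1 := -1·r1
  [ 1   0   0 ]
  [ 0  -3  -9 ]
  [ 0   1   3 ]
r2 := -1/3·r2
  [ 1  0  0 ]
  [ 0  1  3 ]
  [ 0  1  3 ]
r3 := r3 − r2
  [ 1  0  0 ]
  [ 0  1  3 ]
  [ 0  0  0 ]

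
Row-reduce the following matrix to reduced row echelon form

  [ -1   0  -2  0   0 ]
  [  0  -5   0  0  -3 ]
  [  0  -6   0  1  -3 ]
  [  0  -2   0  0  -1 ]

Multiply R1 by -1.
  [ 1   0  2  0   0 ]
  [ 0  -5  0  0  -3 ]
  [ 0  -6  0  1  -3 ]
  [ 0  -2  0  0  -1 ]
Multiply R2 by -1/5.
  [ 1   0  2  0    0 ]
  [ 0   1  0  0  3/5 ]
  [ 0  -6  0  1   -3 ]
  [ 0  -2  0  0   -1 ]
Add 6 times R2 to R3.
  [ 1   0  2  0    0 ]
  [ 0   1  0  0  3/5 ]
  [ 0   0  0  1  3/5 ]
  [ 0  -2  0  0   -1 ]
Add 2 times R2 to R4.
  [ 1  0  2  0    0 ]
  [ 0  1  0  0  3/5 ]
  [ 0  0  0  1  3/5 ]
  [ 0  0  0  0  1/5 ]
Multiply R4 by 5.
  [ 1  0  2  0    0 ]
  [ 0  1  0  0  3/5 ]
  [ 0  0  0  1  3/5 ]
  [ 0  0  0  0    1 ]
Subtract 3/5 times R4 from R3.
  [ 1  0  2  0    0 ]
  [ 0  1  0  0  3/5 ]
  [ 0  0  0  1    0 ]
  [ 0  0  0  0    1 ]
Subtract 3/5 times R4 from R2.
  [ 1  0  2  0  0 ]
  [ 0  1  0  0  0 ]
  [ 0  0  0  1  0 ]
  [ 0  0  0  0  1 ]

[[1, 0, 2, 0, 0], [0, 1, 0, 0, 0], [0, 0, 0, 1, 0], [0, 0, 0, 0, 1]]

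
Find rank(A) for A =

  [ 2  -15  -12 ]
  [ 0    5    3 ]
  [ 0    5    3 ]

Multiply R1 by 1/2.
  [ 1  -15/2  -6 ]
  [ 0      5   3 ]
  [ 0      5   3 ]
Multiply R2 by 1/5.
  [ 1  -15/2   -6 ]
  [ 0      1  3/5 ]
  [ 0      5    3 ]
Subtract 5 times R2 from R3.
  [ 1  -15/2   -6 ]
  [ 0      1  3/5 ]
  [ 0      0    0 ]
Add 15/2 times R2 to R1.
  [ 1  0  -3/2 ]
  [ 0  1   3/5 ]
  [ 0  0     0 ]
The reduced form has 2 nonzero rows.

rank = 2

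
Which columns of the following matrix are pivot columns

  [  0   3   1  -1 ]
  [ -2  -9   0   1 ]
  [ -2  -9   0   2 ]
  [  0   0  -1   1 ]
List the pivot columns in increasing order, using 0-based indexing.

0, 1, 2, 3

R1 <-> R2
  [ -2  -9   0   1 ]
  [  0   3   1  -1 ]
  [ -2  -9   0   2 ]
  [  0   0  -1   1 ]
R1 → -1/2·R1
  [  1  9/2   0  -1/2 ]
  [  0    3   1    -1 ]
  [ -2   -9   0     2 ]
  [  0    0  -1     1 ]
R3 → R3 + 2·R1
  [ 1  9/2   0  -1/2 ]
  [ 0    3   1    -1 ]
  [ 0    0   0     1 ]
  [ 0    0  -1     1 ]
R2 → 1/3·R2
  [ 1  9/2    0  -1/2 ]
  [ 0    1  1/3  -1/3 ]
  [ 0    0    0     1 ]
  [ 0    0   -1     1 ]
R3 <-> R4
  [ 1  9/2    0  -1/2 ]
  [ 0    1  1/3  -1/3 ]
  [ 0    0   -1     1 ]
  [ 0    0    0     1 ]
R3 → -1·R3
  [ 1  9/2    0  -1/2 ]
  [ 0    1  1/3  -1/3 ]
  [ 0    0    1    -1 ]
  [ 0    0    0     1 ]
R3 → R3 + R4
  [ 1  9/2    0  -1/2 ]
  [ 0    1  1/3  -1/3 ]
  [ 0    0    1     0 ]
  [ 0    0    0     1 ]
R2 → R2 + 1/3·R4
  [ 1  9/2    0  -1/2 ]
  [ 0    1  1/3     0 ]
  [ 0    0    1     0 ]
  [ 0    0    0     1 ]
R1 → R1 + 1/2·R4
  [ 1  9/2    0  0 ]
  [ 0    1  1/3  0 ]
  [ 0    0    1  0 ]
  [ 0    0    0  1 ]
R2 → R2 − 1/3·R3
  [ 1  9/2  0  0 ]
  [ 0    1  0  0 ]
  [ 0    0  1  0 ]
  [ 0    0  0  1 ]
R1 → R1 − 9/2·R2
  [ 1  0  0  0 ]
  [ 0  1  0  0 ]
  [ 0  0  1  0 ]
  [ 0  0  0  1 ]
Pivot columns are the columns containing a leading 1.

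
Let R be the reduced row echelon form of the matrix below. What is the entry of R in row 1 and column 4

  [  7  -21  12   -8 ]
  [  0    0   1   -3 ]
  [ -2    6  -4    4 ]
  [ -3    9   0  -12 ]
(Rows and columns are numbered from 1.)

r1 -> 1/7·r1
  [  1  -3  12/7  -8/7 ]
  [  0   0     1    -3 ]
  [ -2   6    -4     4 ]
  [ -3   9     0   -12 ]
r3 -> r3 + 2·r1
  [  1  -3  12/7  -8/7 ]
  [  0   0     1    -3 ]
  [  0   0  -4/7  12/7 ]
  [ -3   9     0   -12 ]
r4 -> r4 + 3·r1
  [ 1  -3  12/7    -8/7 ]
  [ 0   0     1      -3 ]
  [ 0   0  -4/7    12/7 ]
  [ 0   0  36/7  -108/7 ]
r3 -> r3 + 4/7·r2
  [ 1  -3  12/7    -8/7 ]
  [ 0   0     1      -3 ]
  [ 0   0     0       0 ]
  [ 0   0  36/7  -108/7 ]
r4 -> r4 − 36/7·r2
  [ 1  -3  12/7  -8/7 ]
  [ 0   0     1    -3 ]
  [ 0   0     0     0 ]
  [ 0   0     0     0 ]
r1 -> r1 − 12/7·r2
  [ 1  -3  0   4 ]
  [ 0   0  1  -3 ]
  [ 0   0  0   0 ]
  [ 0   0  0   0 ]

4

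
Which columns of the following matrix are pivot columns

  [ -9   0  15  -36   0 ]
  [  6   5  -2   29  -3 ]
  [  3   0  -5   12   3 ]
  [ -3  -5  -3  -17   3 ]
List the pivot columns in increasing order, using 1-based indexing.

r1 ← -1/9·r1
  [  1   0  -5/3    4   0 ]
  [  6   5    -2   29  -3 ]
  [  3   0    -5   12   3 ]
  [ -3  -5    -3  -17   3 ]
r2 ← r2 − 6·r1
  [  1   0  -5/3    4   0 ]
  [  0   5     8    5  -3 ]
  [  3   0    -5   12   3 ]
  [ -3  -5    -3  -17   3 ]
r3 ← r3 − 3·r1
  [  1   0  -5/3    4   0 ]
  [  0   5     8    5  -3 ]
  [  0   0     0    0   3 ]
  [ -3  -5    -3  -17   3 ]
r4 ← r4 + 3·r1
  [ 1   0  -5/3   4   0 ]
  [ 0   5     8   5  -3 ]
  [ 0   0     0   0   3 ]
  [ 0  -5    -8  -5   3 ]
r2 ← 1/5·r2
  [ 1   0  -5/3   4     0 ]
  [ 0   1   8/5   1  -3/5 ]
  [ 0   0     0   0     3 ]
  [ 0  -5    -8  -5     3 ]
r4 ← r4 + 5·r2
  [ 1  0  -5/3  4     0 ]
  [ 0  1   8/5  1  -3/5 ]
  [ 0  0     0  0     3 ]
  [ 0  0     0  0     0 ]
r3 ← 1/3·r3
  [ 1  0  -5/3  4     0 ]
  [ 0  1   8/5  1  -3/5 ]
  [ 0  0     0  0     1 ]
  [ 0  0     0  0     0 ]
r2 ← r2 + 3/5·r3
  [ 1  0  -5/3  4  0 ]
  [ 0  1   8/5  1  0 ]
  [ 0  0     0  0  1 ]
  [ 0  0     0  0  0 ]
Pivot columns are the columns containing a leading 1.

1, 2, 5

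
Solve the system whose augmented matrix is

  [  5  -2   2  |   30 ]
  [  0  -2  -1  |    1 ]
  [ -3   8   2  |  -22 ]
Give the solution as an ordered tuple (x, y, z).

(4, -2, 3)

R1 ← 1/5·R1
  [  1  -2/5  2/5  |    6 ]
  [  0    -2   -1  |    1 ]
  [ -3     8    2  |  -22 ]
R3 ← R3 + 3·R1
  [ 1  -2/5   2/5  |   6 ]
  [ 0    -2    -1  |   1 ]
  [ 0  34/5  16/5  |  -4 ]
R2 ← -1/2·R2
  [ 1  -2/5   2/5  |     6 ]
  [ 0     1   1/2  |  -1/2 ]
  [ 0  34/5  16/5  |    -4 ]
R3 ← R3 − 34/5·R2
  [ 1  -2/5   2/5  |     6 ]
  [ 0     1   1/2  |  -1/2 ]
  [ 0     0  -1/5  |  -3/5 ]
R3 ← -5·R3
  [ 1  -2/5  2/5  |     6 ]
  [ 0     1  1/2  |  -1/2 ]
  [ 0     0    1  |     3 ]
R2 ← R2 − 1/2·R3
  [ 1  -2/5  2/5  |   6 ]
  [ 0     1    0  |  -2 ]
  [ 0     0    1  |   3 ]
R1 ← R1 − 2/5·R3
  [ 1  -2/5  0  |  24/5 ]
  [ 0     1  0  |    -2 ]
  [ 0     0  1  |     3 ]
R1 ← R1 + 2/5·R2
  [ 1  0  0  |   4 ]
  [ 0  1  0  |  -2 ]
  [ 0  0  1  |   3 ]
Reading off the last column: x = 4, y = -2, z = 3.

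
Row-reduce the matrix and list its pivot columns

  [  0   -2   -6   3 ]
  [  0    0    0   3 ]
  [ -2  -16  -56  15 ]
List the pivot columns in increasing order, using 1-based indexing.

1, 2, 4

r1 <-> r3
  [ -2  -16  -56  15 ]
  [  0    0    0   3 ]
  [  0   -2   -6   3 ]
r1 → -1/2·r1
  [ 1   8  28  -15/2 ]
  [ 0   0   0      3 ]
  [ 0  -2  -6      3 ]
r2 <-> r3
  [ 1   8  28  -15/2 ]
  [ 0  -2  -6      3 ]
  [ 0   0   0      3 ]
r2 → -1/2·r2
  [ 1  8  28  -15/2 ]
  [ 0  1   3   -3/2 ]
  [ 0  0   0      3 ]
r3 → 1/3·r3
  [ 1  8  28  -15/2 ]
  [ 0  1   3   -3/2 ]
  [ 0  0   0      1 ]
r2 → r2 + 3/2·r3
  [ 1  8  28  -15/2 ]
  [ 0  1   3      0 ]
  [ 0  0   0      1 ]
r1 → r1 + 15/2·r3
  [ 1  8  28  0 ]
  [ 0  1   3  0 ]
  [ 0  0   0  1 ]
r1 → r1 − 8·r2
  [ 1  0  4  0 ]
  [ 0  1  3  0 ]
  [ 0  0  0  1 ]
Pivot columns are the columns containing a leading 1.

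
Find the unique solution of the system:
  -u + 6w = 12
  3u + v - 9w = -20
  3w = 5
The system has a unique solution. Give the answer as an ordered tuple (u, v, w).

(-2, 1, 5/3)

Form the augmented matrix and row-reduce:
  [ -1  0   6  |   12 ]
  [  3  1  -9  |  -20 ]
  [  0  0   3  |    5 ]
Multiply ρ1 by -1.
  [ 1  0  -6  |  -12 ]
  [ 3  1  -9  |  -20 ]
  [ 0  0   3  |    5 ]
Subtract 3 times ρ1 from ρ2.
  [ 1  0  -6  |  -12 ]
  [ 0  1   9  |   16 ]
  [ 0  0   3  |    5 ]
Multiply ρ3 by 1/3.
  [ 1  0  -6  |  -12 ]
  [ 0  1   9  |   16 ]
  [ 0  0   1  |  5/3 ]
Subtract 9 times ρ3 from ρ2.
  [ 1  0  -6  |  -12 ]
  [ 0  1   0  |    1 ]
  [ 0  0   1  |  5/3 ]
Add 6 times ρ3 to ρ1.
  [ 1  0  0  |   -2 ]
  [ 0  1  0  |    1 ]
  [ 0  0  1  |  5/3 ]
Reading off the last column: u = -2, v = 1, w = 5/3.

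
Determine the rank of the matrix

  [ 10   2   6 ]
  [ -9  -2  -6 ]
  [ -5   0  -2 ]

rank = 3

r1 → 1/10·r1
r2 → r2 + 9·r1
r3 → r3 + 5·r1
r2 → -5·r2
r3 → r3 − r2
r3 → -1/2·r3
r2 → r2 − 3·r3
r1 → r1 − 3/5·r3
r1 → r1 − 1/5·r2
The reduced form has 3 nonzero rows.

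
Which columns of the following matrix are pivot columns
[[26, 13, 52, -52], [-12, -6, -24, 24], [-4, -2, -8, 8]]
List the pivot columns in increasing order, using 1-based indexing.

Multiply ρ1 by 1/26.
  [   1  1/2    2  -2 ]
  [ -12   -6  -24  24 ]
  [  -4   -2   -8   8 ]
Add 12 times ρ1 to ρ2.
  [  1  1/2   2  -2 ]
  [  0    0   0   0 ]
  [ -4   -2  -8   8 ]
Add 4 times ρ1 to ρ3.
  [ 1  1/2  2  -2 ]
  [ 0    0  0   0 ]
  [ 0    0  0   0 ]
Pivot columns are the columns containing a leading 1.

1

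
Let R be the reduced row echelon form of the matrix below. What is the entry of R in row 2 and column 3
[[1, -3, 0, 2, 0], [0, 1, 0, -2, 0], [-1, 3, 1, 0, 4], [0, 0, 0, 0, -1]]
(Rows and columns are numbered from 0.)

2

ρ3 ← ρ3 + ρ1
  [ 1  -3  0   2   0 ]
  [ 0   1  0  -2   0 ]
  [ 0   0  1   2   4 ]
  [ 0   0  0   0  -1 ]
ρ4 ← -1·ρ4
  [ 1  -3  0   2  0 ]
  [ 0   1  0  -2  0 ]
  [ 0   0  1   2  4 ]
  [ 0   0  0   0  1 ]
ρ3 ← ρ3 − 4·ρ4
  [ 1  -3  0   2  0 ]
  [ 0   1  0  -2  0 ]
  [ 0   0  1   2  0 ]
  [ 0   0  0   0  1 ]
ρ1 ← ρ1 + 3·ρ2
  [ 1  0  0  -4  0 ]
  [ 0  1  0  -2  0 ]
  [ 0  0  1   2  0 ]
  [ 0  0  0   0  1 ]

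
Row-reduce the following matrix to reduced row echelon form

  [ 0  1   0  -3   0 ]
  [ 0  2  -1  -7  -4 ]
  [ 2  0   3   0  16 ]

R1 ↔ R3
  [ 2  0   3   0  16 ]
  [ 0  2  -1  -7  -4 ]
  [ 0  1   0  -3   0 ]
R1 := 1/2·R1
  [ 1  0  3/2   0   8 ]
  [ 0  2   -1  -7  -4 ]
  [ 0  1    0  -3   0 ]
R2 := 1/2·R2
  [ 1  0   3/2     0   8 ]
  [ 0  1  -1/2  -7/2  -2 ]
  [ 0  1     0    -3   0 ]
R3 := R3 − R2
  [ 1  0   3/2     0   8 ]
  [ 0  1  -1/2  -7/2  -2 ]
  [ 0  0   1/2   1/2   2 ]
R3 := 2·R3
  [ 1  0   3/2     0   8 ]
  [ 0  1  -1/2  -7/2  -2 ]
  [ 0  0     1     1   4 ]
R2 := R2 + 1/2·R3
  [ 1  0  3/2   0  8 ]
  [ 0  1    0  -3  0 ]
  [ 0  0    1   1  4 ]
R1 := R1 − 3/2·R3
  [ 1  0  0  -3/2  2 ]
  [ 0  1  0    -3  0 ]
  [ 0  0  1     1  4 ]

[[1, 0, 0, -3/2, 2], [0, 1, 0, -3, 0], [0, 0, 1, 1, 4]]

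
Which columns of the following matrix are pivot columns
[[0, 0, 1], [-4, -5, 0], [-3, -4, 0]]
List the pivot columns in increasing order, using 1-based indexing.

1, 2, 3

r1 ↔ r2
  [ -4  -5  0 ]
  [  0   0  1 ]
  [ -3  -4  0 ]
r1 → -1/4·r1
  [  1  5/4  0 ]
  [  0    0  1 ]
  [ -3   -4  0 ]
r3 → r3 + 3·r1
  [ 1   5/4  0 ]
  [ 0     0  1 ]
  [ 0  -1/4  0 ]
r2 ↔ r3
  [ 1   5/4  0 ]
  [ 0  -1/4  0 ]
  [ 0     0  1 ]
r2 → -4·r2
  [ 1  5/4  0 ]
  [ 0    1  0 ]
  [ 0    0  1 ]
r1 → r1 − 5/4·r2
  [ 1  0  0 ]
  [ 0  1  0 ]
  [ 0  0  1 ]
Pivot columns are the columns containing a leading 1.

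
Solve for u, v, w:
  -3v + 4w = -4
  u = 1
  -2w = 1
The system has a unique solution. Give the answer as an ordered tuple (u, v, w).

Form the augmented matrix and row-reduce:
  [ 0  -3   4  |  -4 ]
  [ 1   0   0  |   1 ]
  [ 0   0  -2  |   1 ]
R1 ↔ R2
R2 -> -1/3·R2
R3 -> -1/2·R3
R2 -> R2 + 4/3·R3
Reading off the last column: u = 1, v = 2/3, w = -1/2.

(1, 2/3, -1/2)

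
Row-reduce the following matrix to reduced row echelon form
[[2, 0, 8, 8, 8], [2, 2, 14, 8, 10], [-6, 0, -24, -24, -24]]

[[1, 0, 4, 4, 4], [0, 1, 3, 0, 1], [0, 0, 0, 0, 0]]

ρ1 := 1/2·ρ1
  [  1  0    4    4    4 ]
  [  2  2   14    8   10 ]
  [ -6  0  -24  -24  -24 ]
ρ2 := ρ2 − 2·ρ1
  [  1  0    4    4    4 ]
  [  0  2    6    0    2 ]
  [ -6  0  -24  -24  -24 ]
ρ3 := ρ3 + 6·ρ1
  [ 1  0  4  4  4 ]
  [ 0  2  6  0  2 ]
  [ 0  0  0  0  0 ]
ρ2 := 1/2·ρ2
  [ 1  0  4  4  4 ]
  [ 0  1  3  0  1 ]
  [ 0  0  0  0  0 ]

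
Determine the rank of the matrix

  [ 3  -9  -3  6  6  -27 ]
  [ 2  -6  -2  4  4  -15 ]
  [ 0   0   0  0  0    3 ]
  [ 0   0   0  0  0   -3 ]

R1 -> 1/3·R1
  [ 1  -3  -1  2  2   -9 ]
  [ 2  -6  -2  4  4  -15 ]
  [ 0   0   0  0  0    3 ]
  [ 0   0   0  0  0   -3 ]
R2 -> R2 − 2·R1
  [ 1  -3  -1  2  2  -9 ]
  [ 0   0   0  0  0   3 ]
  [ 0   0   0  0  0   3 ]
  [ 0   0   0  0  0  -3 ]
R2 -> 1/3·R2
  [ 1  -3  -1  2  2  -9 ]
  [ 0   0   0  0  0   1 ]
  [ 0   0   0  0  0   3 ]
  [ 0   0   0  0  0  -3 ]
R3 -> R3 − 3·R2
  [ 1  -3  -1  2  2  -9 ]
  [ 0   0   0  0  0   1 ]
  [ 0   0   0  0  0   0 ]
  [ 0   0   0  0  0  -3 ]
R4 -> R4 + 3·R2
  [ 1  -3  -1  2  2  -9 ]
  [ 0   0   0  0  0   1 ]
  [ 0   0   0  0  0   0 ]
  [ 0   0   0  0  0   0 ]
R1 -> R1 + 9·R2
  [ 1  -3  -1  2  2  0 ]
  [ 0   0   0  0  0  1 ]
  [ 0   0   0  0  0  0 ]
  [ 0   0   0  0  0  0 ]
The reduced form has 2 nonzero rows.

rank = 2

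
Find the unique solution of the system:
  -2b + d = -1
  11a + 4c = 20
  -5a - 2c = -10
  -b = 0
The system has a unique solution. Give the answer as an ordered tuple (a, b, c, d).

Form the augmented matrix and row-reduce:
  [  0  -2   0  1  |   -1 ]
  [ 11   0   4  0  |   20 ]
  [ -5   0  -2  0  |  -10 ]
  [  0  -1   0  0  |    0 ]
R1 <-> R2
R1 := 1/11·R1
R3 := R3 + 5·R1
R2 := -1/2·R2
R4 := R4 + R2
R3 := -11/2·R3
R4 := -2·R4
R2 := R2 + 1/2·R4
R1 := R1 − 4/11·R3
Reading off the last column: a = 0, b = 0, c = 5, d = -1.

(0, 0, 5, -1)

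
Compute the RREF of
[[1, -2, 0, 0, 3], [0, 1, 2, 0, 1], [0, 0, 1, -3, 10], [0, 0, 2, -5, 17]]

R4 → R4 − 2·R3
R3 → R3 + 3·R4
R2 → R2 − 2·R3
R1 → R1 + 2·R2

[[1, 0, 0, 0, 1], [0, 1, 0, 0, -1], [0, 0, 1, 0, 1], [0, 0, 0, 1, -3]]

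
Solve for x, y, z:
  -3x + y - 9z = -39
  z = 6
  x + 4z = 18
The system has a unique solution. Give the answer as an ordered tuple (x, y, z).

Form the augmented matrix and row-reduce:
  [ -3  1  -9  |  -39 ]
  [  0  0   1  |    6 ]
  [  1  0   4  |   18 ]
ρ1 -> -1/3·ρ1
ρ3 -> ρ3 − ρ1
ρ2 ↔ ρ3
ρ2 -> 3·ρ2
ρ2 -> ρ2 − 3·ρ3
ρ1 -> ρ1 − 3·ρ3
ρ1 -> ρ1 + 1/3·ρ2
Reading off the last column: x = -6, y = -3, z = 6.

(-6, -3, 6)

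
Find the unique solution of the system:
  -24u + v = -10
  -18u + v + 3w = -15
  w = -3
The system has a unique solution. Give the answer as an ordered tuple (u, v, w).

(2/3, 6, -3)

Form the augmented matrix and row-reduce:
  [ -24  1  0  |  -10 ]
  [ -18  1  3  |  -15 ]
  [   0  0  1  |   -3 ]
Multiply ρ1 by -1/24.
  [   1  -1/24  0  |  5/12 ]
  [ -18      1  3  |   -15 ]
  [   0      0  1  |    -3 ]
Add 18 times ρ1 to ρ2.
  [ 1  -1/24  0  |   5/12 ]
  [ 0    1/4  3  |  -15/2 ]
  [ 0      0  1  |     -3 ]
Multiply ρ2 by 4.
  [ 1  -1/24   0  |  5/12 ]
  [ 0      1  12  |   -30 ]
  [ 0      0   1  |    -3 ]
Subtract 12 times ρ3 from ρ2.
  [ 1  -1/24  0  |  5/12 ]
  [ 0      1  0  |     6 ]
  [ 0      0  1  |    -3 ]
Add 1/24 times ρ2 to ρ1.
  [ 1  0  0  |  2/3 ]
  [ 0  1  0  |    6 ]
  [ 0  0  1  |   -3 ]
Reading off the last column: u = 2/3, v = 6, w = -3.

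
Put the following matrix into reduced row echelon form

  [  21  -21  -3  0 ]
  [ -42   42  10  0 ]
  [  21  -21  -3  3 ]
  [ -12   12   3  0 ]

[[1, -1, 0, 0], [0, 0, 1, 0], [0, 0, 0, 1], [0, 0, 0, 0]]

ρ1 -> 1/21·ρ1
  [   1   -1  -1/7  0 ]
  [ -42   42    10  0 ]
  [  21  -21    -3  3 ]
  [ -12   12     3  0 ]
ρ2 -> ρ2 + 42·ρ1
  [   1   -1  -1/7  0 ]
  [   0    0     4  0 ]
  [  21  -21    -3  3 ]
  [ -12   12     3  0 ]
ρ3 -> ρ3 − 21·ρ1
  [   1  -1  -1/7  0 ]
  [   0   0     4  0 ]
  [   0   0     0  3 ]
  [ -12  12     3  0 ]
ρ4 -> ρ4 + 12·ρ1
  [ 1  -1  -1/7  0 ]
  [ 0   0     4  0 ]
  [ 0   0     0  3 ]
  [ 0   0   9/7  0 ]
ρ2 -> 1/4·ρ2
  [ 1  -1  -1/7  0 ]
  [ 0   0     1  0 ]
  [ 0   0     0  3 ]
  [ 0   0   9/7  0 ]
ρ4 -> ρ4 − 9/7·ρ2
  [ 1  -1  -1/7  0 ]
  [ 0   0     1  0 ]
  [ 0   0     0  3 ]
  [ 0   0     0  0 ]
ρ3 -> 1/3·ρ3
  [ 1  -1  -1/7  0 ]
  [ 0   0     1  0 ]
  [ 0   0     0  1 ]
  [ 0   0     0  0 ]
ρ1 -> ρ1 + 1/7·ρ2
  [ 1  -1  0  0 ]
  [ 0   0  1  0 ]
  [ 0   0  0  1 ]
  [ 0   0  0  0 ]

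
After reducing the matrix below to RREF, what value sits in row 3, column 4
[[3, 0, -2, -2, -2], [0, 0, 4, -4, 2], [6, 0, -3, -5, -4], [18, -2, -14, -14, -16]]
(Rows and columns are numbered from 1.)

-1

ρ1 := 1/3·ρ1
  [  1   0  -2/3  -2/3  -2/3 ]
  [  0   0     4    -4     2 ]
  [  6   0    -3    -5    -4 ]
  [ 18  -2   -14   -14   -16 ]
ρ3 := ρ3 − 6·ρ1
  [  1   0  -2/3  -2/3  -2/3 ]
  [  0   0     4    -4     2 ]
  [  0   0     1    -1     0 ]
  [ 18  -2   -14   -14   -16 ]
ρ4 := ρ4 − 18·ρ1
  [ 1   0  -2/3  -2/3  -2/3 ]
  [ 0   0     4    -4     2 ]
  [ 0   0     1    -1     0 ]
  [ 0  -2    -2    -2    -4 ]
ρ2 <=> ρ4
  [ 1   0  -2/3  -2/3  -2/3 ]
  [ 0  -2    -2    -2    -4 ]
  [ 0   0     1    -1     0 ]
  [ 0   0     4    -4     2 ]
ρ2 := -1/2·ρ2
  [ 1  0  -2/3  -2/3  -2/3 ]
  [ 0  1     1     1     2 ]
  [ 0  0     1    -1     0 ]
  [ 0  0     4    -4     2 ]
ρ4 := ρ4 − 4·ρ3
  [ 1  0  -2/3  -2/3  -2/3 ]
  [ 0  1     1     1     2 ]
  [ 0  0     1    -1     0 ]
  [ 0  0     0     0     2 ]
ρ4 := 1/2·ρ4
  [ 1  0  -2/3  -2/3  -2/3 ]
  [ 0  1     1     1     2 ]
  [ 0  0     1    -1     0 ]
  [ 0  0     0     0     1 ]
ρ2 := ρ2 − 2·ρ4
  [ 1  0  -2/3  -2/3  -2/3 ]
  [ 0  1     1     1     0 ]
  [ 0  0     1    -1     0 ]
  [ 0  0     0     0     1 ]
ρ1 := ρ1 + 2/3·ρ4
  [ 1  0  -2/3  -2/3  0 ]
  [ 0  1     1     1  0 ]
  [ 0  0     1    -1  0 ]
  [ 0  0     0     0  1 ]
ρ2 := ρ2 − ρ3
  [ 1  0  -2/3  -2/3  0 ]
  [ 0  1     0     2  0 ]
  [ 0  0     1    -1  0 ]
  [ 0  0     0     0  1 ]
ρ1 := ρ1 + 2/3·ρ3
  [ 1  0  0  -4/3  0 ]
  [ 0  1  0     2  0 ]
  [ 0  0  1    -1  0 ]
  [ 0  0  0     0  1 ]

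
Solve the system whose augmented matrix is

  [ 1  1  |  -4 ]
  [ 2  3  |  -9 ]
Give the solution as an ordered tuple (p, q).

(-3, -1)

R2 := R2 − 2·R1
  [ 1  1  |  -4 ]
  [ 0  1  |  -1 ]
R1 := R1 − R2
  [ 1  0  |  -3 ]
  [ 0  1  |  -1 ]
Reading off the last column: p = -3, q = -1.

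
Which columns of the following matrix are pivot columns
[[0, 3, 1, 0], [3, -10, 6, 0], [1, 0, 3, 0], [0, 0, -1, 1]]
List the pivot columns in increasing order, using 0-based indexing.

Swap R1 and R2.
  [ 3  -10   6  0 ]
  [ 0    3   1  0 ]
  [ 1    0   3  0 ]
  [ 0    0  -1  1 ]
Multiply R1 by 1/3.
  [ 1  -10/3   2  0 ]
  [ 0      3   1  0 ]
  [ 1      0   3  0 ]
  [ 0      0  -1  1 ]
Subtract R1 from R3.
  [ 1  -10/3   2  0 ]
  [ 0      3   1  0 ]
  [ 0   10/3   1  0 ]
  [ 0      0  -1  1 ]
Multiply R2 by 1/3.
  [ 1  -10/3    2  0 ]
  [ 0      1  1/3  0 ]
  [ 0   10/3    1  0 ]
  [ 0      0   -1  1 ]
Subtract 10/3 times R2 from R3.
  [ 1  -10/3     2  0 ]
  [ 0      1   1/3  0 ]
  [ 0      0  -1/9  0 ]
  [ 0      0    -1  1 ]
Multiply R3 by -9.
  [ 1  -10/3    2  0 ]
  [ 0      1  1/3  0 ]
  [ 0      0    1  0 ]
  [ 0      0   -1  1 ]
Add R3 to R4.
  [ 1  -10/3    2  0 ]
  [ 0      1  1/3  0 ]
  [ 0      0    1  0 ]
  [ 0      0    0  1 ]
Subtract 1/3 times R3 from R2.
  [ 1  -10/3  2  0 ]
  [ 0      1  0  0 ]
  [ 0      0  1  0 ]
  [ 0      0  0  1 ]
Subtract 2 times R3 from R1.
  [ 1  -10/3  0  0 ]
  [ 0      1  0  0 ]
  [ 0      0  1  0 ]
  [ 0      0  0  1 ]
Add 10/3 times R2 to R1.
  [ 1  0  0  0 ]
  [ 0  1  0  0 ]
  [ 0  0  1  0 ]
  [ 0  0  0  1 ]
Pivot columns are the columns containing a leading 1.

0, 1, 2, 3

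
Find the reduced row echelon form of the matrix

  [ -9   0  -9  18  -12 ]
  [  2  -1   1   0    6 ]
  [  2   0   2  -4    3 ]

[[1, 0, 1, -2, 0], [0, 1, 1, -4, 0], [0, 0, 0, 0, 1]]

Multiply r1 by -1/9.
  [ 1   0  1  -2  4/3 ]
  [ 2  -1  1   0    6 ]
  [ 2   0  2  -4    3 ]
Subtract 2 times r1 from r2.
  [ 1   0   1  -2   4/3 ]
  [ 0  -1  -1   4  10/3 ]
  [ 2   0   2  -4     3 ]
Subtract 2 times r1 from r3.
  [ 1   0   1  -2   4/3 ]
  [ 0  -1  -1   4  10/3 ]
  [ 0   0   0   0   1/3 ]
Multiply r2 by -1.
  [ 1  0  1  -2    4/3 ]
  [ 0  1  1  -4  -10/3 ]
  [ 0  0  0   0    1/3 ]
Multiply r3 by 3.
  [ 1  0  1  -2    4/3 ]
  [ 0  1  1  -4  -10/3 ]
  [ 0  0  0   0      1 ]
Add 10/3 times r3 to r2.
  [ 1  0  1  -2  4/3 ]
  [ 0  1  1  -4    0 ]
  [ 0  0  0   0    1 ]
Subtract 4/3 times r3 from r1.
  [ 1  0  1  -2  0 ]
  [ 0  1  1  -4  0 ]
  [ 0  0  0   0  1 ]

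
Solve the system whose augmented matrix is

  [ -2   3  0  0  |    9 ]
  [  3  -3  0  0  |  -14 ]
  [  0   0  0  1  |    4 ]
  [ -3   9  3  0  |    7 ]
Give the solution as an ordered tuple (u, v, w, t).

(-5, -1/3, -5/3, 4)

ρ1 -> -1/2·ρ1
  [  1  -3/2  0  0  |  -9/2 ]
  [  3    -3  0  0  |   -14 ]
  [  0     0  0  1  |     4 ]
  [ -3     9  3  0  |     7 ]
ρ2 -> ρ2 − 3·ρ1
  [  1  -3/2  0  0  |  -9/2 ]
  [  0   3/2  0  0  |  -1/2 ]
  [  0     0  0  1  |     4 ]
  [ -3     9  3  0  |     7 ]
ρ4 -> ρ4 + 3·ρ1
  [ 1  -3/2  0  0  |   -9/2 ]
  [ 0   3/2  0  0  |   -1/2 ]
  [ 0     0  0  1  |      4 ]
  [ 0   9/2  3  0  |  -13/2 ]
ρ2 -> 2/3·ρ2
  [ 1  -3/2  0  0  |   -9/2 ]
  [ 0     1  0  0  |   -1/3 ]
  [ 0     0  0  1  |      4 ]
  [ 0   9/2  3  0  |  -13/2 ]
ρ4 -> ρ4 − 9/2·ρ2
  [ 1  -3/2  0  0  |  -9/2 ]
  [ 0     1  0  0  |  -1/3 ]
  [ 0     0  0  1  |     4 ]
  [ 0     0  3  0  |    -5 ]
ρ3 <-> ρ4
  [ 1  -3/2  0  0  |  -9/2 ]
  [ 0     1  0  0  |  -1/3 ]
  [ 0     0  3  0  |    -5 ]
  [ 0     0  0  1  |     4 ]
ρ3 -> 1/3·ρ3
  [ 1  -3/2  0  0  |  -9/2 ]
  [ 0     1  0  0  |  -1/3 ]
  [ 0     0  1  0  |  -5/3 ]
  [ 0     0  0  1  |     4 ]
ρ1 -> ρ1 + 3/2·ρ2
  [ 1  0  0  0  |    -5 ]
  [ 0  1  0  0  |  -1/3 ]
  [ 0  0  1  0  |  -5/3 ]
  [ 0  0  0  1  |     4 ]
Reading off the last column: u = -5, v = -1/3, w = -5/3, t = 4.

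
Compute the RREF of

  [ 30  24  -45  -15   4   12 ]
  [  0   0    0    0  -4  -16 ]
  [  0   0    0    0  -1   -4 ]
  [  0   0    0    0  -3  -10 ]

r1 := 1/30·r1
  [ 1  4/5  -3/2  -1/2  2/15  2/5 ]
  [ 0    0     0     0    -4  -16 ]
  [ 0    0     0     0    -1   -4 ]
  [ 0    0     0     0    -3  -10 ]
r2 := -1/4·r2
  [ 1  4/5  -3/2  -1/2  2/15  2/5 ]
  [ 0    0     0     0     1    4 ]
  [ 0    0     0     0    -1   -4 ]
  [ 0    0     0     0    -3  -10 ]
r3 := r3 + r2
  [ 1  4/5  -3/2  -1/2  2/15  2/5 ]
  [ 0    0     0     0     1    4 ]
  [ 0    0     0     0     0    0 ]
  [ 0    0     0     0    -3  -10 ]
r4 := r4 + 3·r2
  [ 1  4/5  -3/2  -1/2  2/15  2/5 ]
  [ 0    0     0     0     1    4 ]
  [ 0    0     0     0     0    0 ]
  [ 0    0     0     0     0    2 ]
r3 <-> r4
  [ 1  4/5  -3/2  -1/2  2/15  2/5 ]
  [ 0    0     0     0     1    4 ]
  [ 0    0     0     0     0    2 ]
  [ 0    0     0     0     0    0 ]
r3 := 1/2·r3
  [ 1  4/5  -3/2  -1/2  2/15  2/5 ]
  [ 0    0     0     0     1    4 ]
  [ 0    0     0     0     0    1 ]
  [ 0    0     0     0     0    0 ]
r2 := r2 − 4·r3
  [ 1  4/5  -3/2  -1/2  2/15  2/5 ]
  [ 0    0     0     0     1    0 ]
  [ 0    0     0     0     0    1 ]
  [ 0    0     0     0     0    0 ]
r1 := r1 − 2/5·r3
  [ 1  4/5  -3/2  -1/2  2/15  0 ]
  [ 0    0     0     0     1  0 ]
  [ 0    0     0     0     0  1 ]
  [ 0    0     0     0     0  0 ]
r1 := r1 − 2/15·r2
  [ 1  4/5  -3/2  -1/2  0  0 ]
  [ 0    0     0     0  1  0 ]
  [ 0    0     0     0  0  1 ]
  [ 0    0     0     0  0  0 ]

[[1, 4/5, -3/2, -1/2, 0, 0], [0, 0, 0, 0, 1, 0], [0, 0, 0, 0, 0, 1], [0, 0, 0, 0, 0, 0]]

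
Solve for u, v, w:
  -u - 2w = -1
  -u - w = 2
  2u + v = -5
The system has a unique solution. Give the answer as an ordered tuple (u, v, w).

(-5, 5, 3)

Form the augmented matrix and row-reduce:
  [ -1  0  -2  |  -1 ]
  [ -1  0  -1  |   2 ]
  [  2  1   0  |  -5 ]
r1 -> -1·r1
  [  1  0   2  |   1 ]
  [ -1  0  -1  |   2 ]
  [  2  1   0  |  -5 ]
r2 -> r2 + r1
  [ 1  0  2  |   1 ]
  [ 0  0  1  |   3 ]
  [ 2  1  0  |  -5 ]
r3 -> r3 − 2·r1
  [ 1  0   2  |   1 ]
  [ 0  0   1  |   3 ]
  [ 0  1  -4  |  -7 ]
r2 <=> r3
  [ 1  0   2  |   1 ]
  [ 0  1  -4  |  -7 ]
  [ 0  0   1  |   3 ]
r2 -> r2 + 4·r3
  [ 1  0  2  |  1 ]
  [ 0  1  0  |  5 ]
  [ 0  0  1  |  3 ]
r1 -> r1 − 2·r3
  [ 1  0  0  |  -5 ]
  [ 0  1  0  |   5 ]
  [ 0  0  1  |   3 ]
Reading off the last column: u = -5, v = 5, w = 3.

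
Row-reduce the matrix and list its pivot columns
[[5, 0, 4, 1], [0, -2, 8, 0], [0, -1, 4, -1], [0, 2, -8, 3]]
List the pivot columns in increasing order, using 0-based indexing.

Multiply ρ1 by 1/5.
  [ 1   0  4/5  1/5 ]
  [ 0  -2    8    0 ]
  [ 0  -1    4   -1 ]
  [ 0   2   -8    3 ]
Multiply ρ2 by -1/2.
  [ 1   0  4/5  1/5 ]
  [ 0   1   -4    0 ]
  [ 0  -1    4   -1 ]
  [ 0   2   -8    3 ]
Add ρ2 to ρ3.
  [ 1  0  4/5  1/5 ]
  [ 0  1   -4    0 ]
  [ 0  0    0   -1 ]
  [ 0  2   -8    3 ]
Subtract 2 times ρ2 from ρ4.
  [ 1  0  4/5  1/5 ]
  [ 0  1   -4    0 ]
  [ 0  0    0   -1 ]
  [ 0  0    0    3 ]
Multiply ρ3 by -1.
  [ 1  0  4/5  1/5 ]
  [ 0  1   -4    0 ]
  [ 0  0    0    1 ]
  [ 0  0    0    3 ]
Subtract 3 times ρ3 from ρ4.
  [ 1  0  4/5  1/5 ]
  [ 0  1   -4    0 ]
  [ 0  0    0    1 ]
  [ 0  0    0    0 ]
Subtract 1/5 times ρ3 from ρ1.
  [ 1  0  4/5  0 ]
  [ 0  1   -4  0 ]
  [ 0  0    0  1 ]
  [ 0  0    0  0 ]
Pivot columns are the columns containing a leading 1.

0, 1, 3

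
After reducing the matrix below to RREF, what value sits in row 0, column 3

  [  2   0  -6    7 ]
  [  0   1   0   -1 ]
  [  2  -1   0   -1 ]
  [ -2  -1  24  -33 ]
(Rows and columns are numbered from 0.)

R1 → 1/2·R1
  [  1   0  -3  7/2 ]
  [  0   1   0   -1 ]
  [  2  -1   0   -1 ]
  [ -2  -1  24  -33 ]
R3 → R3 − 2·R1
  [  1   0  -3  7/2 ]
  [  0   1   0   -1 ]
  [  0  -1   6   -8 ]
  [ -2  -1  24  -33 ]
R4 → R4 + 2·R1
  [ 1   0  -3  7/2 ]
  [ 0   1   0   -1 ]
  [ 0  -1   6   -8 ]
  [ 0  -1  18  -26 ]
R3 → R3 + R2
  [ 1   0  -3  7/2 ]
  [ 0   1   0   -1 ]
  [ 0   0   6   -9 ]
  [ 0  -1  18  -26 ]
R4 → R4 + R2
  [ 1  0  -3  7/2 ]
  [ 0  1   0   -1 ]
  [ 0  0   6   -9 ]
  [ 0  0  18  -27 ]
R3 → 1/6·R3
  [ 1  0  -3   7/2 ]
  [ 0  1   0    -1 ]
  [ 0  0   1  -3/2 ]
  [ 0  0  18   -27 ]
R4 → R4 − 18·R3
  [ 1  0  -3   7/2 ]
  [ 0  1   0    -1 ]
  [ 0  0   1  -3/2 ]
  [ 0  0   0     0 ]
R1 → R1 + 3·R3
  [ 1  0  0    -1 ]
  [ 0  1  0    -1 ]
  [ 0  0  1  -3/2 ]
  [ 0  0  0     0 ]

-1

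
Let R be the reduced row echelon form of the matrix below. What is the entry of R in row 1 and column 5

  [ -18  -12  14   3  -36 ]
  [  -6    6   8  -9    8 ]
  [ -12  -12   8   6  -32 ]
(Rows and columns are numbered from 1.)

ρ1 -> -1/18·ρ1
  [   1  2/3  -7/9  -1/6    2 ]
  [  -6    6     8    -9    8 ]
  [ -12  -12     8     6  -32 ]
ρ2 -> ρ2 + 6·ρ1
  [   1  2/3  -7/9  -1/6    2 ]
  [   0   10  10/3   -10   20 ]
  [ -12  -12     8     6  -32 ]
ρ3 -> ρ3 + 12·ρ1
  [ 1  2/3  -7/9  -1/6   2 ]
  [ 0   10  10/3   -10  20 ]
  [ 0   -4  -4/3     4  -8 ]
ρ2 -> 1/10·ρ2
  [ 1  2/3  -7/9  -1/6   2 ]
  [ 0    1   1/3    -1   2 ]
  [ 0   -4  -4/3     4  -8 ]
ρ3 -> ρ3 + 4·ρ2
  [ 1  2/3  -7/9  -1/6  2 ]
  [ 0    1   1/3    -1  2 ]
  [ 0    0     0     0  0 ]
ρ1 -> ρ1 − 2/3·ρ2
  [ 1  0   -1  1/2  2/3 ]
  [ 0  1  1/3   -1    2 ]
  [ 0  0    0    0    0 ]

2/3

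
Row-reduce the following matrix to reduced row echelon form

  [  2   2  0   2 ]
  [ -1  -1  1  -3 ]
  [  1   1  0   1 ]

R1 ← 1/2·R1
R2 ← R2 + R1
R3 ← R3 − R1

[[1, 1, 0, 1], [0, 0, 1, -2], [0, 0, 0, 0]]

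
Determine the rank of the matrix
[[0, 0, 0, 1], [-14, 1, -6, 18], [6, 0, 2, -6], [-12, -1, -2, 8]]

Swap R1 and R2.
Multiply R1 by -1/14.
Subtract 6 times R1 from R3.
Add 12 times R1 to R4.
Swap R2 and R3.
Multiply R2 by 7/3.
Add 13/7 times R2 to R4.
Swap R3 and R4.
Multiply R3 by 3/2.
Subtract 4 times R4 from R2.
Add 9/7 times R4 to R1.
Add 4/3 times R3 to R2.
Subtract 3/7 times R3 from R1.
Add 1/14 times R2 to R1.
The reduced form has 4 nonzero rows.

rank = 4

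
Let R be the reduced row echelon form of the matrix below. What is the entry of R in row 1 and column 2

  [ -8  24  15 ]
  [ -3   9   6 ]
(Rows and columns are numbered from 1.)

-3

R1 ← -1/8·R1
  [  1  -3  -15/8 ]
  [ -3   9      6 ]
R2 ← R2 + 3·R1
  [ 1  -3  -15/8 ]
  [ 0   0    3/8 ]
R2 ← 8/3·R2
  [ 1  -3  -15/8 ]
  [ 0   0      1 ]
R1 ← R1 + 15/8·R2
  [ 1  -3  0 ]
  [ 0   0  1 ]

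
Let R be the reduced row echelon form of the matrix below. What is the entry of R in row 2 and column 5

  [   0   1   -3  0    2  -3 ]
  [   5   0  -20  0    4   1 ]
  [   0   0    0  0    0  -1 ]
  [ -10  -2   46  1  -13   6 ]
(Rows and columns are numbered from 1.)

2

R1 <-> R2
  [   5   0  -20  0    4   1 ]
  [   0   1   -3  0    2  -3 ]
  [   0   0    0  0    0  -1 ]
  [ -10  -2   46  1  -13   6 ]
R1 ← 1/5·R1
  [   1   0  -4  0  4/5  1/5 ]
  [   0   1  -3  0    2   -3 ]
  [   0   0   0  0    0   -1 ]
  [ -10  -2  46  1  -13    6 ]
R4 ← R4 + 10·R1
  [ 1   0  -4  0  4/5  1/5 ]
  [ 0   1  -3  0    2   -3 ]
  [ 0   0   0  0    0   -1 ]
  [ 0  -2   6  1   -5    8 ]
R4 ← R4 + 2·R2
  [ 1  0  -4  0  4/5  1/5 ]
  [ 0  1  -3  0    2   -3 ]
  [ 0  0   0  0    0   -1 ]
  [ 0  0   0  1   -1    2 ]
R3 <-> R4
  [ 1  0  -4  0  4/5  1/5 ]
  [ 0  1  -3  0    2   -3 ]
  [ 0  0   0  1   -1    2 ]
  [ 0  0   0  0    0   -1 ]
R4 ← -1·R4
  [ 1  0  -4  0  4/5  1/5 ]
  [ 0  1  -3  0    2   -3 ]
  [ 0  0   0  1   -1    2 ]
  [ 0  0   0  0    0    1 ]
R3 ← R3 − 2·R4
  [ 1  0  -4  0  4/5  1/5 ]
  [ 0  1  -3  0    2   -3 ]
  [ 0  0   0  1   -1    0 ]
  [ 0  0   0  0    0    1 ]
R2 ← R2 + 3·R4
  [ 1  0  -4  0  4/5  1/5 ]
  [ 0  1  -3  0    2    0 ]
  [ 0  0   0  1   -1    0 ]
  [ 0  0   0  0    0    1 ]
R1 ← R1 − 1/5·R4
  [ 1  0  -4  0  4/5  0 ]
  [ 0  1  -3  0    2  0 ]
  [ 0  0   0  1   -1  0 ]
  [ 0  0   0  0    0  1 ]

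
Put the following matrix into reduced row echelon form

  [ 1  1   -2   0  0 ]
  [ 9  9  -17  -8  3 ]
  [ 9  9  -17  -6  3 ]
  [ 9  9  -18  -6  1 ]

R2 := R2 − 9·R1
R3 := R3 − 9·R1
R4 := R4 − 9·R1
R3 := R3 − R2
R3 := 1/2·R3
R4 := R4 + 6·R3
R2 := R2 − 3·R4
R2 := R2 + 8·R3
R1 := R1 + 2·R2

[[1, 1, 0, 0, 0], [0, 0, 1, 0, 0], [0, 0, 0, 1, 0], [0, 0, 0, 0, 1]]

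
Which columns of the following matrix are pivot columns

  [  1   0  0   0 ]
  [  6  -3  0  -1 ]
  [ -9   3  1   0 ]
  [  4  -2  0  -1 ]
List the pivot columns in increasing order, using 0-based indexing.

R2 := R2 − 6·R1
  [  1   0  0   0 ]
  [  0  -3  0  -1 ]
  [ -9   3  1   0 ]
  [  4  -2  0  -1 ]
R3 := R3 + 9·R1
  [ 1   0  0   0 ]
  [ 0  -3  0  -1 ]
  [ 0   3  1   0 ]
  [ 4  -2  0  -1 ]
R4 := R4 − 4·R1
  [ 1   0  0   0 ]
  [ 0  -3  0  -1 ]
  [ 0   3  1   0 ]
  [ 0  -2  0  -1 ]
R2 := -1/3·R2
  [ 1   0  0    0 ]
  [ 0   1  0  1/3 ]
  [ 0   3  1    0 ]
  [ 0  -2  0   -1 ]
R3 := R3 − 3·R2
  [ 1   0  0    0 ]
  [ 0   1  0  1/3 ]
  [ 0   0  1   -1 ]
  [ 0  -2  0   -1 ]
R4 := R4 + 2·R2
  [ 1  0  0     0 ]
  [ 0  1  0   1/3 ]
  [ 0  0  1    -1 ]
  [ 0  0  0  -1/3 ]
R4 := -3·R4
  [ 1  0  0    0 ]
  [ 0  1  0  1/3 ]
  [ 0  0  1   -1 ]
  [ 0  0  0    1 ]
R3 := R3 + R4
  [ 1  0  0    0 ]
  [ 0  1  0  1/3 ]
  [ 0  0  1    0 ]
  [ 0  0  0    1 ]
R2 := R2 − 1/3·R4
  [ 1  0  0  0 ]
  [ 0  1  0  0 ]
  [ 0  0  1  0 ]
  [ 0  0  0  1 ]
Pivot columns are the columns containing a leading 1.

0, 1, 2, 3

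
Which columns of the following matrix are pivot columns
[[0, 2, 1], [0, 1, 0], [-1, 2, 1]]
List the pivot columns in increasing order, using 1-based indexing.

1, 2, 3

Swap r1 and r3.
  [ -1  2  1 ]
  [  0  1  0 ]
  [  0  2  1 ]
Multiply r1 by -1.
  [ 1  -2  -1 ]
  [ 0   1   0 ]
  [ 0   2   1 ]
Subtract 2 times r2 from r3.
  [ 1  -2  -1 ]
  [ 0   1   0 ]
  [ 0   0   1 ]
Add r3 to r1.
  [ 1  -2  0 ]
  [ 0   1  0 ]
  [ 0   0  1 ]
Add 2 times r2 to r1.
  [ 1  0  0 ]
  [ 0  1  0 ]
  [ 0  0  1 ]
Pivot columns are the columns containing a leading 1.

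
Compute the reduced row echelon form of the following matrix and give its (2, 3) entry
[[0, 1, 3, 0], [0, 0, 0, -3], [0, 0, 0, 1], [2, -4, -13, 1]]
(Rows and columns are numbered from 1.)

R1 <-> R4
  [ 2  -4  -13   1 ]
  [ 0   0    0  -3 ]
  [ 0   0    0   1 ]
  [ 0   1    3   0 ]
R1 := 1/2·R1
  [ 1  -2  -13/2  1/2 ]
  [ 0   0      0   -3 ]
  [ 0   0      0    1 ]
  [ 0   1      3    0 ]
R2 <-> R4
  [ 1  -2  -13/2  1/2 ]
  [ 0   1      3    0 ]
  [ 0   0      0    1 ]
  [ 0   0      0   -3 ]
R4 := R4 + 3·R3
  [ 1  -2  -13/2  1/2 ]
  [ 0   1      3    0 ]
  [ 0   0      0    1 ]
  [ 0   0      0    0 ]
R1 := R1 − 1/2·R3
  [ 1  -2  -13/2  0 ]
  [ 0   1      3  0 ]
  [ 0   0      0  1 ]
  [ 0   0      0  0 ]
R1 := R1 + 2·R2
  [ 1  0  -1/2  0 ]
  [ 0  1     3  0 ]
  [ 0  0     0  1 ]
  [ 0  0     0  0 ]

3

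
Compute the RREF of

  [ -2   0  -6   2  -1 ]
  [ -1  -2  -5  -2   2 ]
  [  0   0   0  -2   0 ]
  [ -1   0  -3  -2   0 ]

[[1, 0, 3, 0, 0], [0, 1, 1, 0, 0], [0, 0, 0, 1, 0], [0, 0, 0, 0, 1]]

R1 -> -1/2·R1
  [  1   0   3  -1  1/2 ]
  [ -1  -2  -5  -2    2 ]
  [  0   0   0  -2    0 ]
  [ -1   0  -3  -2    0 ]
R2 -> R2 + R1
  [  1   0   3  -1  1/2 ]
  [  0  -2  -2  -3  5/2 ]
  [  0   0   0  -2    0 ]
  [ -1   0  -3  -2    0 ]
R4 -> R4 + R1
  [ 1   0   3  -1  1/2 ]
  [ 0  -2  -2  -3  5/2 ]
  [ 0   0   0  -2    0 ]
  [ 0   0   0  -3  1/2 ]
R2 -> -1/2·R2
  [ 1  0  3   -1   1/2 ]
  [ 0  1  1  3/2  -5/4 ]
  [ 0  0  0   -2     0 ]
  [ 0  0  0   -3   1/2 ]
R3 -> -1/2·R3
  [ 1  0  3   -1   1/2 ]
  [ 0  1  1  3/2  -5/4 ]
  [ 0  0  0    1     0 ]
  [ 0  0  0   -3   1/2 ]
R4 -> R4 + 3·R3
  [ 1  0  3   -1   1/2 ]
  [ 0  1  1  3/2  -5/4 ]
  [ 0  0  0    1     0 ]
  [ 0  0  0    0   1/2 ]
R4 -> 2·R4
  [ 1  0  3   -1   1/2 ]
  [ 0  1  1  3/2  -5/4 ]
  [ 0  0  0    1     0 ]
  [ 0  0  0    0     1 ]
R2 -> R2 + 5/4·R4
  [ 1  0  3   -1  1/2 ]
  [ 0  1  1  3/2    0 ]
  [ 0  0  0    1    0 ]
  [ 0  0  0    0    1 ]
R1 -> R1 − 1/2·R4
  [ 1  0  3   -1  0 ]
  [ 0  1  1  3/2  0 ]
  [ 0  0  0    1  0 ]
  [ 0  0  0    0  1 ]
R2 -> R2 − 3/2·R3
  [ 1  0  3  -1  0 ]
  [ 0  1  1   0  0 ]
  [ 0  0  0   1  0 ]
  [ 0  0  0   0  1 ]
R1 -> R1 + R3
  [ 1  0  3  0  0 ]
  [ 0  1  1  0  0 ]
  [ 0  0  0  1  0 ]
  [ 0  0  0  0  1 ]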